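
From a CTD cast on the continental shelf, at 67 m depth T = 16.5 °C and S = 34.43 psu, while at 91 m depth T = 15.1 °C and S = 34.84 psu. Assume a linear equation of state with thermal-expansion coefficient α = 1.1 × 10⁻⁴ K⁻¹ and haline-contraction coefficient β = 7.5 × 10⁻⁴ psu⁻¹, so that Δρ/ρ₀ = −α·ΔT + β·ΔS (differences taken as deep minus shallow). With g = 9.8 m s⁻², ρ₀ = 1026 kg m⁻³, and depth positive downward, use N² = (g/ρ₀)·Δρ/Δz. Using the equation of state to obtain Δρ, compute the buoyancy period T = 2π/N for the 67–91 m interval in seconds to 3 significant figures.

458 s

ΔT = -1.4 K, ΔS = +0.41 psu (deep − shallow).
Δρ/ρ₀ = −αΔT + βΔS = 1.54 × 10⁻⁴ + 3.075 × 10⁻⁴ = 4.615 × 10⁻⁴, so Δρ ≈ 0.4735 kg m⁻³.
N² = (g/ρ₀)·Δρ/Δz = g·(Δρ/ρ₀)/Δz = 9.8 × 4.615 × 10⁻⁴ / 24 = 1.8845 × 10⁻⁴ s⁻².
N = √(1.8845 × 10⁻⁴) = 0.013728 rad s⁻¹ → T = 2π/N = 457.69 s ≈ 458 s.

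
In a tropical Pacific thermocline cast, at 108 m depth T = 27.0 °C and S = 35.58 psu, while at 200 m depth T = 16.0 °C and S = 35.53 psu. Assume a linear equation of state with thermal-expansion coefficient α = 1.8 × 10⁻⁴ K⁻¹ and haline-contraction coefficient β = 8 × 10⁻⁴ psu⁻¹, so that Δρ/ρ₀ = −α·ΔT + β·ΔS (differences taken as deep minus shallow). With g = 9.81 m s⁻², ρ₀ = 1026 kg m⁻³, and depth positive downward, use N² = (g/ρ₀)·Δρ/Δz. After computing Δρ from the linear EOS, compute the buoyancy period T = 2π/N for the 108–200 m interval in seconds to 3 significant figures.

ΔT = -11.0 K, ΔS = -0.05 psu (deep − shallow).
Δρ/ρ₀ = −αΔT + βΔS = 1.98 × 10⁻³ − 4.00 × 10⁻⁵ = 1.94 × 10⁻³, so Δρ ≈ 1.990 kg m⁻³.
N² = (g/ρ₀)·Δρ/Δz = g·(Δρ/ρ₀)/Δz = 9.81 × 1.94 × 10⁻³ / 92 = 2.0686 × 10⁻⁴ s⁻².
N = √(2.0686 × 10⁻⁴) = 0.014383 rad s⁻¹ → T = 2π/N = 436.85 s ≈ 437 s.

437 s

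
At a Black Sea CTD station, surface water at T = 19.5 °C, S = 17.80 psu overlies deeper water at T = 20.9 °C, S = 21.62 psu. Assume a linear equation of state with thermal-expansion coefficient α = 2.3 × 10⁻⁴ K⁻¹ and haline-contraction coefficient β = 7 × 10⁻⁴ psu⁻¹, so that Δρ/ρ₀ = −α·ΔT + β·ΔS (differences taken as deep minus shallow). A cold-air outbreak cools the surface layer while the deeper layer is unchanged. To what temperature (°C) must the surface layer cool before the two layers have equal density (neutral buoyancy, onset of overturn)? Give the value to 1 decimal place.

Neutral buoyancy requires Δρ = 0, i.e. −α(T_deep − T_surf′) + β(S_deep − S_surf) = 0.
T_surf′ = T_deep − (β/α)·ΔS = 20.9 − (7 × 10⁻⁴/2.3 × 10⁻⁴)·(+3.82) = 9.274 °C.
Cooling required: 19.5 − (9.274) = 10.226 °C.

9.3 °C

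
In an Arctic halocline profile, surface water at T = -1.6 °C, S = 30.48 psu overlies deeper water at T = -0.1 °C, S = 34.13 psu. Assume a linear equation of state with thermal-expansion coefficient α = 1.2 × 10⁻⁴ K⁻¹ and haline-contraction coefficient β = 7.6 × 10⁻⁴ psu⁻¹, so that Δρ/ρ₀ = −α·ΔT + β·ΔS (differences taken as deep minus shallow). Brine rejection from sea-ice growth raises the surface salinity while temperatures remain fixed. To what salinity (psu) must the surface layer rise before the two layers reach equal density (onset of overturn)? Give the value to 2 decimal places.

Neutral buoyancy requires −α(T_deep − T_surf) + β(S_deep − S_surf′) = 0.
S_surf′ = S_deep − (α/β)·ΔT = 34.13 − (1.2 × 10⁻⁴/7.6 × 10⁻⁴)·(+1.5) = 33.8932 psu.
Increase required: 33.8932 − 30.48 = 3.4132 psu.

33.89 psu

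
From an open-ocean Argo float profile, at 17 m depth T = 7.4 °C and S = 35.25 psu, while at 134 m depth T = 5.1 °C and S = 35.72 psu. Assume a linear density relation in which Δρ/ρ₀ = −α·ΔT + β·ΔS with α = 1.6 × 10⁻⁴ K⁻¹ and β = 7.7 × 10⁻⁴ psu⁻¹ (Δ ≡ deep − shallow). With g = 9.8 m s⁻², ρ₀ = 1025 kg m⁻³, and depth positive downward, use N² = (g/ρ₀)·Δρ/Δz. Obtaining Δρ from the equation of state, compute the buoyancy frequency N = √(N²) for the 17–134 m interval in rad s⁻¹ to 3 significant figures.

7.82 × 10⁻³ rad s⁻¹

ΔT = -2.3 K, ΔS = +0.47 psu (deep − shallow).
Δρ/ρ₀ = −αΔT + βΔS = 3.68 × 10⁻⁴ + 3.619 × 10⁻⁴ = 7.299 × 10⁻⁴, so Δρ ≈ 0.7481 kg m⁻³.
N² = (g/ρ₀)·Δρ/Δz = g·(Δρ/ρ₀)/Δz = 9.8 × 7.299 × 10⁻⁴ / 117 = 6.1137 × 10⁻⁵ s⁻².
N = √(6.1137 × 10⁻⁵) = 7.8190 × 10⁻³ rad s⁻¹ ≈ 7.82 × 10⁻³ rad s⁻¹.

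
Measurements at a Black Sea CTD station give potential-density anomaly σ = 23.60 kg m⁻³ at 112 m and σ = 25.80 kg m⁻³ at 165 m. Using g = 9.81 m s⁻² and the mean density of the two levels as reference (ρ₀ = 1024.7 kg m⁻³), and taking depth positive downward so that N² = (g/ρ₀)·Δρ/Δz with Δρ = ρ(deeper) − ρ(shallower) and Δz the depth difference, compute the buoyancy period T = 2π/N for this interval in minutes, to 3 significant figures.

5.25 min

Δρ = 1025.80 − 1023.60 = 2.20 kg m⁻³ over Δz = 165 − 112 = 53 m.
N² = (9.81/1024.7) × (2.20/53) = 3.9739 × 10⁻⁴ s⁻².
N = √(3.9739 × 10⁻⁴) = 0.019935 rad s⁻¹, so T = 2π/N = 315.18 s = 5.2530 min ≈ 5.25 min.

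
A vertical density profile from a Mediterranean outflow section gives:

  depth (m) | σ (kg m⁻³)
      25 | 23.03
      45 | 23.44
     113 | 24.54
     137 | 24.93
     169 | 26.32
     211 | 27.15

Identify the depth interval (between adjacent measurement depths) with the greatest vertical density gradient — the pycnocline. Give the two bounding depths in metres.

137–169 m

Compute the density gradient over each adjacent pair:
  25–45 m: Δρ/Δz = 0.41/20 = 0.020 kg m⁻⁴
  45–113 m: Δρ/Δz = 1.10/68 = 0.016 kg m⁻⁴
  113–137 m: Δρ/Δz = 0.39/24 = 0.016 kg m⁻⁴
  137–169 m: Δρ/Δz = 1.39/32 = 0.043 kg m⁻⁴
  169–211 m: Δρ/Δz = 0.83/42 = 0.020 kg m⁻⁴
The largest gradient is in the 137–169 m interval — the pycnocline.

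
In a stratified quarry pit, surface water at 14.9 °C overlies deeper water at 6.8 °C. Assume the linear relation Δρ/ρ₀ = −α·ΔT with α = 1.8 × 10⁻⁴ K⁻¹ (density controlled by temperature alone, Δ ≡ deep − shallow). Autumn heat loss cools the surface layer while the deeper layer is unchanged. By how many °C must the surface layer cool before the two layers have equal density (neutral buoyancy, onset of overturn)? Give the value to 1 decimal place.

With temperature the only control, equal density requires T_surf′ = T_deep.
T_surf′ = 6.8 °C.
Cooling required: 14.9 − 6.8 = 8.1 °C.

8.1 °C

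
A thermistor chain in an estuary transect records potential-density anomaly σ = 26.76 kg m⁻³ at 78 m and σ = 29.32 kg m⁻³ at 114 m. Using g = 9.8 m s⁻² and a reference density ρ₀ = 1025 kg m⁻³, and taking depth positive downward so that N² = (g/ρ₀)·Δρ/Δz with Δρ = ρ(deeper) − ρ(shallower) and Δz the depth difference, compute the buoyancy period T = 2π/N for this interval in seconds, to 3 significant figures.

Δρ = 1029.32 − 1026.76 = 2.56 kg m⁻³ over Δz = 114 − 78 = 36 m.
N² = (9.8/1025) × (2.56/36) = 6.7989 × 10⁻⁴ s⁻².
N = √(6.7989 × 10⁻⁴) = 0.026075 rad s⁻¹, so T = 2π/N = 240.97 s ≈ 241 s.

241 s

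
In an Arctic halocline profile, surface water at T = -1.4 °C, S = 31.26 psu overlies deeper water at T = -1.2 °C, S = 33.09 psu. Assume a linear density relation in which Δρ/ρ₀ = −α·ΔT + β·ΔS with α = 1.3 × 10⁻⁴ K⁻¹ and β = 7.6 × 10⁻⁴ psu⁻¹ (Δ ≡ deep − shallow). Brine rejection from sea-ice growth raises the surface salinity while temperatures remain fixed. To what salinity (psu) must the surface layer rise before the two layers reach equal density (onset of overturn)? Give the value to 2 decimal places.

33.06 psu

Neutral buoyancy requires −α(T_deep − T_surf) + β(S_deep − S_surf′) = 0.
S_surf′ = S_deep − (α/β)·ΔT = 33.09 − (1.3 × 10⁻⁴/7.6 × 10⁻⁴)·(+0.2) = 33.0558 psu.
Increase required: 33.0558 − 31.26 = 1.7958 psu.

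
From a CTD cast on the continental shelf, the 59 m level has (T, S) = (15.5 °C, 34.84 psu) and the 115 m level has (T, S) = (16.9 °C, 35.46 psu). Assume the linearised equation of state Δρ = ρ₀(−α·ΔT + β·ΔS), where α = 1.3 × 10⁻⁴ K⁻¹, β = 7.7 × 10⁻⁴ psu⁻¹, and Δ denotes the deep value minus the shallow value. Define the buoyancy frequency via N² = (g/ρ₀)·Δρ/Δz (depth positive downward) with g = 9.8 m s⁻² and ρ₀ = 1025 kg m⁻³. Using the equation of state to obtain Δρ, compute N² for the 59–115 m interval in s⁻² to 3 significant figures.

5.17 × 10⁻⁵ s⁻²

ΔT = +1.4 K, ΔS = +0.62 psu (deep − shallow).
Δρ/ρ₀ = −αΔT + βΔS = -1.82 × 10⁻⁴ + 4.774 × 10⁻⁴ = 2.954 × 10⁻⁴, so Δρ ≈ 0.3028 kg m⁻³.
N² = (g/ρ₀)·Δρ/Δz = g·(Δρ/ρ₀)/Δz = 9.8 × 2.954 × 10⁻⁴ / 56 = 5.1695 × 10⁻⁵ s⁻² ≈ 5.17 × 10⁻⁵ s⁻².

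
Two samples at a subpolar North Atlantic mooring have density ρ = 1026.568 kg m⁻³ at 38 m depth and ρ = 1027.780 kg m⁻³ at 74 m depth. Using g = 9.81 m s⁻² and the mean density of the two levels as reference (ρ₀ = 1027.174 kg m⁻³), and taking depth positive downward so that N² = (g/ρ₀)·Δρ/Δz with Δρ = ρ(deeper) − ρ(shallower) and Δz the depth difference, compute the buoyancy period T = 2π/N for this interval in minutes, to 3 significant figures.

Δρ = 1027.780 − 1026.568 = 1.212 kg m⁻³ over Δz = 74 − 38 = 36 m.
N² = (9.81/1027.174) × (1.212/36) = 3.2153 × 10⁻⁴ s⁻².
N = √(3.2153 × 10⁻⁴) = 0.017931 rad s⁻¹, so T = 2π/N = 350.41 s = 5.8402 min ≈ 5.84 min.

5.84 min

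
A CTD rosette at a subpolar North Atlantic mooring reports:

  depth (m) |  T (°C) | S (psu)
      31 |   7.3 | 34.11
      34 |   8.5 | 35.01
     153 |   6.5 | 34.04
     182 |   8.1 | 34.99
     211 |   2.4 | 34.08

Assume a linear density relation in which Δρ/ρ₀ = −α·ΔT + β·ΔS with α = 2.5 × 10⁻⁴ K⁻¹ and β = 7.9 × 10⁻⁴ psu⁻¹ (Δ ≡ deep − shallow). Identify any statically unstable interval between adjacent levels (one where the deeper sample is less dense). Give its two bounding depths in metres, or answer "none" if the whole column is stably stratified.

Evaluate Δρ/ρ₀ = −αΔT + βΔS across each adjacent pair:
  31–34 m: −αΔT+βΔS = −(2.5 × 10⁻⁴)(+1.2)+(7.9 × 10⁻⁴)(+0.90) = 4.1 × 10⁻⁴ → stable
  34–153 m: −αΔT+βΔS = −(2.5 × 10⁻⁴)(-2.0)+(7.9 × 10⁻⁴)(-0.97) = -2.7 × 10⁻⁴ → UNSTABLE
  153–182 m: −αΔT+βΔS = −(2.5 × 10⁻⁴)(+1.6)+(7.9 × 10⁻⁴)(+0.95) = 3.5 × 10⁻⁴ → stable
  182–211 m: −αΔT+βΔS = −(2.5 × 10⁻⁴)(-5.7)+(7.9 × 10⁻⁴)(-0.91) = 7.1 × 10⁻⁴ → stable
The 34–153 m interval has Δρ < 0: lighter water underlies denser water.

34–153 m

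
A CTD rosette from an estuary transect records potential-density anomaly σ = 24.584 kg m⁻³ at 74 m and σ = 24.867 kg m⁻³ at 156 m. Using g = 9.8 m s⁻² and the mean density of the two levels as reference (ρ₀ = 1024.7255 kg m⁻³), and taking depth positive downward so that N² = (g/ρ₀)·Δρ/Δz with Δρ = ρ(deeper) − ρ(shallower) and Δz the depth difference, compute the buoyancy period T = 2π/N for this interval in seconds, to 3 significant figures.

Δρ = 1024.867 − 1024.584 = 0.283 kg m⁻³ over Δz = 156 − 74 = 82 m.
N² = (9.8/1024.7255) × (0.283/82) = 3.3006 × 10⁻⁵ s⁻².
N = √(3.3006 × 10⁻⁵) = 5.7451 × 10⁻³ rad s⁻¹, so T = 2π/N = 1.0937 × 10³ s ≈ 1.09 × 10³ s.
N² > 0, so the interval is statically stable.

1.09 × 10³ s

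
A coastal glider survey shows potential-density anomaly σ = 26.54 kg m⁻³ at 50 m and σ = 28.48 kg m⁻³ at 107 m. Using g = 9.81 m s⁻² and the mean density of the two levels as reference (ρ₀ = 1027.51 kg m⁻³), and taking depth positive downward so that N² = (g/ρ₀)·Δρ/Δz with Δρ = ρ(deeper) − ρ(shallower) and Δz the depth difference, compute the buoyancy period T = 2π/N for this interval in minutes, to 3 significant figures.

Δρ = 1028.48 − 1026.54 = 1.94 kg m⁻³ over Δz = 107 − 50 = 57 m.
N² = (9.81/1027.51) × (1.94/57) = 3.2494 × 10⁻⁴ s⁻².
N = √(3.2494 × 10⁻⁴) = 0.018026 rad s⁻¹, so T = 2π/N = 348.56 s = 5.8093 min ≈ 5.81 min.

5.81 min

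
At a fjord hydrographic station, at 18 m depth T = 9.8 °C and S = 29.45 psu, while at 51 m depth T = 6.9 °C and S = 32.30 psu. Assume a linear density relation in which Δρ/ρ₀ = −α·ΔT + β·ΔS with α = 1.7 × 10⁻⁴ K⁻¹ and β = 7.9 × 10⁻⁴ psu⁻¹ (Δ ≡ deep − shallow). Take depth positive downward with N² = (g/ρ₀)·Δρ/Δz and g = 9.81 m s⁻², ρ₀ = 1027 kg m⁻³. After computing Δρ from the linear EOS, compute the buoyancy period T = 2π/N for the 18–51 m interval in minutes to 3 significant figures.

ΔT = -2.9 K, ΔS = +2.85 psu (deep − shallow).
Δρ/ρ₀ = −αΔT + βΔS = 4.93 × 10⁻⁴ + 2.2515 × 10⁻³ = 2.7445 × 10⁻³, so Δρ ≈ 2.819 kg m⁻³.
N² = (g/ρ₀)·Δρ/Δz = g·(Δρ/ρ₀)/Δz = 9.81 × 2.7445 × 10⁻³ / 33 = 8.1587 × 10⁻⁴ s⁻².
N = √(8.1587 × 10⁻⁴) = 0.028563 rad s⁻¹ → T = 2π/N = 219.98 s = 3.6663 min ≈ 3.67 min.

3.67 min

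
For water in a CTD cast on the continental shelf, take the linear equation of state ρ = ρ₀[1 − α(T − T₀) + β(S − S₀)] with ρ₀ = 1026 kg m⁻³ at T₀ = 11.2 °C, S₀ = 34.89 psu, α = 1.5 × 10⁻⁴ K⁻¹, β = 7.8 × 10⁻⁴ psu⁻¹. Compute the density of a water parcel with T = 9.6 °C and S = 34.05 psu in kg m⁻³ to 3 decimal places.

1025.574 kg m⁻³

T − T₀ = -1.6 K, S − S₀ = -0.84 psu.
Bracket = 1 − α·(-1.6) + β·(-0.84) = 1 + (-4.152 × 10⁻⁴) = 0.9995848.
ρ = 1026 × 0.9995848 = 1025.574 kg m⁻³.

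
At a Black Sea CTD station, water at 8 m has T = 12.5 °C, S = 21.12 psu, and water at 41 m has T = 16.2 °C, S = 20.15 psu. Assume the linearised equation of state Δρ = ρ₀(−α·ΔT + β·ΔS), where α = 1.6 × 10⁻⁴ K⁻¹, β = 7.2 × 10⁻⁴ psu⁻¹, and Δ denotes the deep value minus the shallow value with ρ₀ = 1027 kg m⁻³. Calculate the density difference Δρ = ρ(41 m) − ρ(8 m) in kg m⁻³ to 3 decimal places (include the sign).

ΔT = +3.7 K, ΔS = -0.97 psu (deep − shallow).
Δρ/ρ₀ = −(1.6 × 10⁻⁴)(+3.7) + (7.2 × 10⁻⁴)(-0.97) = -1.2904 × 10⁻³.
Δρ = 1027 × (-1.2904 × 10⁻³) = -1.325 kg m⁻³.
Negative Δρ: lighter below, statically unstable.

-1.325 kg m⁻³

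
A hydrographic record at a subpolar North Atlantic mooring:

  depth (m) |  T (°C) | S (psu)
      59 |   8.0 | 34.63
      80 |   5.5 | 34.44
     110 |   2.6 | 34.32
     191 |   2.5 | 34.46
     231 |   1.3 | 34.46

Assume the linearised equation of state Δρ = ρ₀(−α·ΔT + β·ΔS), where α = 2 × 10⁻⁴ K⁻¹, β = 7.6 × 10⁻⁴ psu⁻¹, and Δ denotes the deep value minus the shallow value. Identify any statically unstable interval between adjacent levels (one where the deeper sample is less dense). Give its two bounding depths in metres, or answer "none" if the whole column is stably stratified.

none

Evaluate Δρ/ρ₀ = −αΔT + βΔS across each adjacent pair:
  59–80 m: −αΔT+βΔS = −(2 × 10⁻⁴)(-2.5)+(7.6 × 10⁻⁴)(-0.19) = 3.6 × 10⁻⁴ → stable
  80–110 m: −αΔT+βΔS = −(2 × 10⁻⁴)(-2.9)+(7.6 × 10⁻⁴)(-0.12) = 4.9 × 10⁻⁴ → stable
  110–191 m: −αΔT+βΔS = −(2 × 10⁻⁴)(-0.1)+(7.6 × 10⁻⁴)(+0.14) = 1.3 × 10⁻⁴ → stable
  191–231 m: −αΔT+βΔS = −(2 × 10⁻⁴)(-1.2)+(7.6 × 10⁻⁴)(+0.00) = 2.4 × 10⁻⁴ → stable
Every interval has Δρ > 0: the column is stably stratified throughout.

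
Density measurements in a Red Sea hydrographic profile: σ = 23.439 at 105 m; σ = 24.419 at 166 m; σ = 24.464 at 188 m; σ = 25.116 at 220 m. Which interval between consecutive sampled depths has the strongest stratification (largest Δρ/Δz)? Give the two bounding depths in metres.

188–220 m

Compute the density gradient over each adjacent pair:
  105–166 m: Δρ/Δz = 0.980/61 = 0.016 kg m⁻⁴
  166–188 m: Δρ/Δz = 0.045/22 = 2.0 × 10⁻³ kg m⁻⁴
  188–220 m: Δρ/Δz = 0.652/32 = 0.020 kg m⁻⁴
The largest gradient is in the 188–220 m interval — the pycnocline.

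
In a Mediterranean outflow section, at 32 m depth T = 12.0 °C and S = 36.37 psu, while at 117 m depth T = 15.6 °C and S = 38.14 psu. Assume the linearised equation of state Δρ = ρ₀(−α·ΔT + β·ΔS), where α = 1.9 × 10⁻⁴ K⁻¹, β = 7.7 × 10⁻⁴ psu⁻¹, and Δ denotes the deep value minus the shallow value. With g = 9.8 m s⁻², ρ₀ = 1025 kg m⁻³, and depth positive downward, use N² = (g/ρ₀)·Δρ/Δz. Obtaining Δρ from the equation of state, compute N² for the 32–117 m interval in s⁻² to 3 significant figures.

7.83 × 10⁻⁵ s⁻²

ΔT = +3.6 K, ΔS = +1.77 psu (deep − shallow).
Δρ/ρ₀ = −αΔT + βΔS = -6.84 × 10⁻⁴ + 1.3629 × 10⁻³ = 6.789 × 10⁻⁴, so Δρ ≈ 0.6959 kg m⁻³.
N² = (g/ρ₀)·Δρ/Δz = g·(Δρ/ρ₀)/Δz = 9.8 × 6.789 × 10⁻⁴ / 85 = 7.8273 × 10⁻⁵ s⁻² ≈ 7.83 × 10⁻⁵ s⁻².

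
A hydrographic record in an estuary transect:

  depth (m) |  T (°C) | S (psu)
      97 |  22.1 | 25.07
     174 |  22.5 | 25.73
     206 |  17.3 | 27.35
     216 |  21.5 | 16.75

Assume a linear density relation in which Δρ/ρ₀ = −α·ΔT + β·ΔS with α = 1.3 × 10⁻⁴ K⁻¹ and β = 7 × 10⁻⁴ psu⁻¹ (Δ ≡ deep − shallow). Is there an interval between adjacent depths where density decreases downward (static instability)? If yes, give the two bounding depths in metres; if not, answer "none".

Evaluate Δρ/ρ₀ = −αΔT + βΔS across each adjacent pair:
  97–174 m: −αΔT+βΔS = −(1.3 × 10⁻⁴)(+0.4)+(7 × 10⁻⁴)(+0.66) = 4.1 × 10⁻⁴ → stable
  174–206 m: −αΔT+βΔS = −(1.3 × 10⁻⁴)(-5.2)+(7 × 10⁻⁴)(+1.62) = 1.8 × 10⁻³ → stable
  206–216 m: −αΔT+βΔS = −(1.3 × 10⁻⁴)(+4.2)+(7 × 10⁻⁴)(-10.60) = -8.0 × 10⁻³ → UNSTABLE
The 206–216 m interval has Δρ < 0: lighter water underlies denser water.

206–216 m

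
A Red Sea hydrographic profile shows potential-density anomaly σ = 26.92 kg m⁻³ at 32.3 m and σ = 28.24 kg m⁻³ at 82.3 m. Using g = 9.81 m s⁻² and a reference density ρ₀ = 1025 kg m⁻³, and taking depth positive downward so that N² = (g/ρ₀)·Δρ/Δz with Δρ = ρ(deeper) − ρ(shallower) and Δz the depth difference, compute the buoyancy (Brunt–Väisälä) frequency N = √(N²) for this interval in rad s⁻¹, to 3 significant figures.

0.0159 rad s⁻¹

Δρ = 1028.24 − 1026.92 = 1.32 kg m⁻³ over Δz = 82.3 − 32.3 = 50 m.
N² = (9.81/1025) × (1.32/50) = 2.5267 × 10⁻⁴ s⁻².
N = √(2.5267 × 10⁻⁴) = 0.015896 rad s⁻¹ ≈ 0.0159 rad s⁻¹.
A positive N² confirms static stability across the interval.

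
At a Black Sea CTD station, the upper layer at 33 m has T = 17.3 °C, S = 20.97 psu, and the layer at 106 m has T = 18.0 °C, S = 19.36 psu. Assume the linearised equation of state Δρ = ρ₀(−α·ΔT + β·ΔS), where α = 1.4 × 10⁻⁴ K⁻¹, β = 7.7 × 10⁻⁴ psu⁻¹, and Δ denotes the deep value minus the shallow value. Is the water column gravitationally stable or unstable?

ΔT = 18.0 − 17.3 = +0.7 K and ΔS = 19.36 − 20.97 = -1.61 psu (deep − shallow).
−αΔT = -9.80 × 10⁻⁵; βΔS = -1.2397 × 10⁻³; sum Δρ/ρ₀ = -1.3377 × 10⁻³.
Δρ/ρ₀ < 0, so Δρ < 0: deeper water is lighter → statically unstable; the column would overturn.

unstable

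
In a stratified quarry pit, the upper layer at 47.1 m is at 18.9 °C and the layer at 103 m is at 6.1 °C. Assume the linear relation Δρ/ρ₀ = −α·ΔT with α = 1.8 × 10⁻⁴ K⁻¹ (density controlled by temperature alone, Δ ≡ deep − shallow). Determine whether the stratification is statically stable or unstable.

stable

ΔT = 6.1 − 18.9 = -12.8 K, so Δρ/ρ₀ = −αΔT = 2.304 × 10⁻³.
Δρ/ρ₀ > 0, so Δρ > 0: deeper water is denser → statically stable.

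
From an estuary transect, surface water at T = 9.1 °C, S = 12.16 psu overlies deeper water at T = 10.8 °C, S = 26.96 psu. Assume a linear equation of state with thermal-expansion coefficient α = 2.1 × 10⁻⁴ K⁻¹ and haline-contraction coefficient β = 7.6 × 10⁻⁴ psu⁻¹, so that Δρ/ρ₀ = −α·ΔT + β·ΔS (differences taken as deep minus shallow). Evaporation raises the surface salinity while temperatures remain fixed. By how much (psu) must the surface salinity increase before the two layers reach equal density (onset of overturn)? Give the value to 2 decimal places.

14.33 psu

Neutral buoyancy requires −α(T_deep − T_surf) + β(S_deep − S_surf′) = 0.
S_surf′ = S_deep − (α/β)·ΔT = 26.96 − (2.1 × 10⁻⁴/7.6 × 10⁻⁴)·(+1.7) = 26.4903 psu.
Increase required: 26.4903 − 12.16 = 14.3303 psu.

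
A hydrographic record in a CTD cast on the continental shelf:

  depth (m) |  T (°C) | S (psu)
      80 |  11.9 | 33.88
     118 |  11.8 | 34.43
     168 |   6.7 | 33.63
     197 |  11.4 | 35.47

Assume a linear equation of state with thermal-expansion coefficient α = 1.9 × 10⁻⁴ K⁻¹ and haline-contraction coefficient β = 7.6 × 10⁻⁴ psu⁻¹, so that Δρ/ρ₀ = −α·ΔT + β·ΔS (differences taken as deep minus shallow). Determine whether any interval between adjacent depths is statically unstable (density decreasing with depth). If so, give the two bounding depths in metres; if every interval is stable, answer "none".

none

Evaluate Δρ/ρ₀ = −αΔT + βΔS across each adjacent pair:
  80–118 m: −αΔT+βΔS = −(1.9 × 10⁻⁴)(-0.1)+(7.6 × 10⁻⁴)(+0.55) = 4.4 × 10⁻⁴ → stable
  118–168 m: −αΔT+βΔS = −(1.9 × 10⁻⁴)(-5.1)+(7.6 × 10⁻⁴)(-0.80) = 3.6 × 10⁻⁴ → stable
  168–197 m: −αΔT+βΔS = −(1.9 × 10⁻⁴)(+4.7)+(7.6 × 10⁻⁴)(+1.84) = 5.1 × 10⁻⁴ → stable
Every interval has Δρ > 0: the column is stably stratified throughout.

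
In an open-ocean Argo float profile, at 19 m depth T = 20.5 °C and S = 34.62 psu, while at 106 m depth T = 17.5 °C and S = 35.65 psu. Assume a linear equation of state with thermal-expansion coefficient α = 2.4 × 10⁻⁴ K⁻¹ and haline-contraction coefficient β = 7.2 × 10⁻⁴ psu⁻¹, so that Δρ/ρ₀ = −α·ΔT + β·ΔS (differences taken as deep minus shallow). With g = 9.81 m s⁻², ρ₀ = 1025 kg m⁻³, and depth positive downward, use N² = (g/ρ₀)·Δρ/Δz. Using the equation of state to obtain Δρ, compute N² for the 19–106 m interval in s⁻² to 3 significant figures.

ΔT = -3.0 K, ΔS = +1.03 psu (deep − shallow).
Δρ/ρ₀ = −αΔT + βΔS = 7.20 × 10⁻⁴ + 7.416 × 10⁻⁴ = 1.4616 × 10⁻³, so Δρ ≈ 1.498 kg m⁻³.
N² = (g/ρ₀)·Δρ/Δz = g·(Δρ/ρ₀)/Δz = 9.81 × 1.4616 × 10⁻³ / 87 = 1.6481 × 10⁻⁴ s⁻² ≈ 1.65 × 10⁻⁴ s⁻².

1.65 × 10⁻⁴ s⁻²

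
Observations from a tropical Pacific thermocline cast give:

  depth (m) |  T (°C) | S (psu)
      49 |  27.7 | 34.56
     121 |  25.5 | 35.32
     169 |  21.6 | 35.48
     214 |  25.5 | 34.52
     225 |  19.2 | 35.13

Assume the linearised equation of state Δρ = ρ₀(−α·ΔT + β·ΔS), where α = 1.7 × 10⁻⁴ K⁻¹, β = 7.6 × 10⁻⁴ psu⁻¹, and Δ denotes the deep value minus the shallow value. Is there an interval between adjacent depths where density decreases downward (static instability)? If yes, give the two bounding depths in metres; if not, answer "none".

Evaluate Δρ/ρ₀ = −αΔT + βΔS across each adjacent pair:
  49–121 m: −αΔT+βΔS = −(1.7 × 10⁻⁴)(-2.2)+(7.6 × 10⁻⁴)(+0.76) = 9.5 × 10⁻⁴ → stable
  121–169 m: −αΔT+βΔS = −(1.7 × 10⁻⁴)(-3.9)+(7.6 × 10⁻⁴)(+0.16) = 7.8 × 10⁻⁴ → stable
  169–214 m: −αΔT+βΔS = −(1.7 × 10⁻⁴)(+3.9)+(7.6 × 10⁻⁴)(-0.96) = -1.4 × 10⁻³ → UNSTABLE
  214–225 m: −αΔT+βΔS = −(1.7 × 10⁻⁴)(-6.3)+(7.6 × 10⁻⁴)(+0.61) = 1.5 × 10⁻³ → stable
The 169–214 m interval has Δρ < 0: lighter water underlies denser water.

169–214 m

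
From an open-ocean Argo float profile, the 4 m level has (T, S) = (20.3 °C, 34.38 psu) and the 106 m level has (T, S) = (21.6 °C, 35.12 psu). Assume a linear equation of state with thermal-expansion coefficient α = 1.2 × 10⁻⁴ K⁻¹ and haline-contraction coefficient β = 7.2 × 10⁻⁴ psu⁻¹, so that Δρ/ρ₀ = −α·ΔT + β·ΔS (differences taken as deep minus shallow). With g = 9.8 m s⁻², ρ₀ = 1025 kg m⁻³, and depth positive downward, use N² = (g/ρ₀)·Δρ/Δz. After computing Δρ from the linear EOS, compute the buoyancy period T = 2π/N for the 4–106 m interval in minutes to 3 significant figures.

17.4 min

ΔT = +1.3 K, ΔS = +0.74 psu (deep − shallow).
Δρ/ρ₀ = −αΔT + βΔS = -1.56 × 10⁻⁴ + 5.328 × 10⁻⁴ = 3.768 × 10⁻⁴, so Δρ ≈ 0.3862 kg m⁻³.
N² = (g/ρ₀)·Δρ/Δz = g·(Δρ/ρ₀)/Δz = 9.8 × 3.768 × 10⁻⁴ / 102 = 3.6202 × 10⁻⁵ s⁻².
N = √(3.6202 × 10⁻⁵) = 6.0168 × 10⁻³ rad s⁻¹ → T = 2π/N = 1.0443 × 10³ s = 17.405 min ≈ 17.4 min.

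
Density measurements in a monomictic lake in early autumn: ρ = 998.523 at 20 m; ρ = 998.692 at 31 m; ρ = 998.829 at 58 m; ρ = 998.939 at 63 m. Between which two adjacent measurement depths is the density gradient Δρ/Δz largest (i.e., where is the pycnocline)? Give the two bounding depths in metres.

Compute the density gradient over each adjacent pair:
  20–31 m: Δρ/Δz = 0.169/11 = 0.015 kg m⁻⁴
  31–58 m: Δρ/Δz = 0.137/27 = 5.1 × 10⁻³ kg m⁻⁴
  58–63 m: Δρ/Δz = 0.110/5 = 0.022 kg m⁻⁴
The largest gradient is in the 58–63 m interval — the pycnocline.

58–63 m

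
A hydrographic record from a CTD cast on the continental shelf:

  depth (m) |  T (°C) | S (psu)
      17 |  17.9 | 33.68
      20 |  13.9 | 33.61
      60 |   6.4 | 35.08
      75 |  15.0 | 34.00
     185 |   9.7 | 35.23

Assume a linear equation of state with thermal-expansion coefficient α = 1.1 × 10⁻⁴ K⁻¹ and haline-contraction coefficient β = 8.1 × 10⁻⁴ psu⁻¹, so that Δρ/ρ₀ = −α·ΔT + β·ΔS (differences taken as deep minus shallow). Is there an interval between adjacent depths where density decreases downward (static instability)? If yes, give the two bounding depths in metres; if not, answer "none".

Evaluate Δρ/ρ₀ = −αΔT + βΔS across each adjacent pair:
  17–20 m: −αΔT+βΔS = −(1.1 × 10⁻⁴)(-4.0)+(8.1 × 10⁻⁴)(-0.07) = 3.8 × 10⁻⁴ → stable
  20–60 m: −αΔT+βΔS = −(1.1 × 10⁻⁴)(-7.5)+(8.1 × 10⁻⁴)(+1.47) = 2.0 × 10⁻³ → stable
  60–75 m: −αΔT+βΔS = −(1.1 × 10⁻⁴)(+8.6)+(8.1 × 10⁻⁴)(-1.08) = -1.8 × 10⁻³ → UNSTABLE
  75–185 m: −αΔT+βΔS = −(1.1 × 10⁻⁴)(-5.3)+(8.1 × 10⁻⁴)(+1.23) = 1.6 × 10⁻³ → stable
The 60–75 m interval has Δρ < 0: lighter water underlies denser water.

60–75 m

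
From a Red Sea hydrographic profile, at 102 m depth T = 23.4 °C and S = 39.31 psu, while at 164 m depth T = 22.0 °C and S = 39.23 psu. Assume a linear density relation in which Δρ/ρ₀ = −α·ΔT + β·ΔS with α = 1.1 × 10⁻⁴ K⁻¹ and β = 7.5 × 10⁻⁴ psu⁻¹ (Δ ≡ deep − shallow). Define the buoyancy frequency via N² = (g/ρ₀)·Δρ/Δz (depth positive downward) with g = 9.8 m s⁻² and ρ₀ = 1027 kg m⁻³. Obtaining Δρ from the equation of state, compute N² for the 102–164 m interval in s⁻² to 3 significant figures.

ΔT = -1.4 K, ΔS = -0.08 psu (deep − shallow).
Δρ/ρ₀ = −αΔT + βΔS = 1.54 × 10⁻⁴ − 6.00 × 10⁻⁵ = 9.40 × 10⁻⁵, so Δρ ≈ 0.09654 kg m⁻³.
N² = (g/ρ₀)·Δρ/Δz = g·(Δρ/ρ₀)/Δz = 9.8 × 9.40 × 10⁻⁵ / 62 = 1.4858 × 10⁻⁵ s⁻² ≈ 1.49 × 10⁻⁵ s⁻².

1.49 × 10⁻⁵ s⁻²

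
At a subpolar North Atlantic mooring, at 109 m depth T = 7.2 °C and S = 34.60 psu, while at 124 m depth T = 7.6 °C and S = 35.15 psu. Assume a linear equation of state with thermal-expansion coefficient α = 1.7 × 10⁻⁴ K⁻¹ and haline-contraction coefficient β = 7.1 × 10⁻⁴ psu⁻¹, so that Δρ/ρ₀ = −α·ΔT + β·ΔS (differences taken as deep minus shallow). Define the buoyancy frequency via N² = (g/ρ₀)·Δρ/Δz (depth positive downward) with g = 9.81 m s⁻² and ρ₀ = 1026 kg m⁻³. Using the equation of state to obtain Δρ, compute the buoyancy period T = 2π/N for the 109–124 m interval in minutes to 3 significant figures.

ΔT = +0.4 K, ΔS = +0.55 psu (deep − shallow).
Δρ/ρ₀ = −αΔT + βΔS = -6.80 × 10⁻⁵ + 3.905 × 10⁻⁴ = 3.225 × 10⁻⁴, so Δρ ≈ 0.3309 kg m⁻³.
N² = (g/ρ₀)·Δρ/Δz = g·(Δρ/ρ₀)/Δz = 9.81 × 3.225 × 10⁻⁴ / 15 = 2.1092 × 10⁻⁴ s⁻².
N = √(2.1092 × 10⁻⁴) = 0.014523 rad s⁻¹ → T = 2π/N = 432.64 s = 7.2107 min ≈ 7.21 min.

7.21 min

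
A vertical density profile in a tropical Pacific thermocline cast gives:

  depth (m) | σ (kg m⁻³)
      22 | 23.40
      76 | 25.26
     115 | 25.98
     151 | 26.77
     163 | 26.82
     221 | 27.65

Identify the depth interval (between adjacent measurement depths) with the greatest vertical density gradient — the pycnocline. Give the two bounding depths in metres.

22–76 m

Compute the density gradient over each adjacent pair:
  22–76 m: Δρ/Δz = 1.86/54 = 0.034 kg m⁻⁴
  76–115 m: Δρ/Δz = 0.72/39 = 0.018 kg m⁻⁴
  115–151 m: Δρ/Δz = 0.79/36 = 0.022 kg m⁻⁴
  151–163 m: Δρ/Δz = 0.05/12 = 4.2 × 10⁻³ kg m⁻⁴
  163–221 m: Δρ/Δz = 0.83/58 = 0.014 kg m⁻⁴
The largest gradient is in the 22–76 m interval — the pycnocline.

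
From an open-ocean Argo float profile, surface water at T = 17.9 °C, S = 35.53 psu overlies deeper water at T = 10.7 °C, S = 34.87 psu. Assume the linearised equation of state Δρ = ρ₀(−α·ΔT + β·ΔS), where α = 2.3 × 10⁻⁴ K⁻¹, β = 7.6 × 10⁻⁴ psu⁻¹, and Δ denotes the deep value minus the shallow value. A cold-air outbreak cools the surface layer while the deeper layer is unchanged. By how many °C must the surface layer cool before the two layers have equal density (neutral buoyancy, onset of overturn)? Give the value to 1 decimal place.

5.0 °C

Neutral buoyancy requires Δρ = 0, i.e. −α(T_deep − T_surf′) + β(S_deep − S_surf) = 0.
T_surf′ = T_deep − (β/α)·ΔS = 10.7 − (7.6 × 10⁻⁴/2.3 × 10⁻⁴)·(-0.66) = 12.881 °C.
Cooling required: 17.9 − (12.881) = 5.019 °C.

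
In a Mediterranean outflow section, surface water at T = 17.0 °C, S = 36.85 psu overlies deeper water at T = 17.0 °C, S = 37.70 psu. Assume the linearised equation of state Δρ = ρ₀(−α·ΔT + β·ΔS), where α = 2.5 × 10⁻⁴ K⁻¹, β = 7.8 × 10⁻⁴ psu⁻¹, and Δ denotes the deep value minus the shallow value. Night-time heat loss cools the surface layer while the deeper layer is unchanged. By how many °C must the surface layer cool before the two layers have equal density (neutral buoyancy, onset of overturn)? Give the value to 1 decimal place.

2.7 °C

Neutral buoyancy requires Δρ = 0, i.e. −α(T_deep − T_surf′) + β(S_deep − S_surf) = 0.
T_surf′ = T_deep − (β/α)·ΔS = 17.0 − (7.8 × 10⁻⁴/2.5 × 10⁻⁴)·(+0.85) = 14.348 °C.
Cooling required: 17.0 − (14.348) = 2.652 °C.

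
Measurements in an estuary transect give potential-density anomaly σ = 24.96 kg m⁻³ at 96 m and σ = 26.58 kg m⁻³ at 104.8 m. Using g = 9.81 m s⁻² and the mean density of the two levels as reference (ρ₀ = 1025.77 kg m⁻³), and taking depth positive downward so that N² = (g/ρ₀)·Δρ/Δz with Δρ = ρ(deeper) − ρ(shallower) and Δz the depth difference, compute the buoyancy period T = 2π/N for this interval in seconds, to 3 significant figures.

Δρ = 1026.58 − 1024.96 = 1.62 kg m⁻³ over Δz = 104.8 − 96 = 8.8 m.
N² = (9.81/1025.77) × (1.62/8.8) = 1.7606 × 10⁻³ s⁻².
N = √(1.7606 × 10⁻³) = 0.041960 rad s⁻¹, so T = 2π/N = 149.74 s ≈ 150 s.
A positive N² confirms static stability across the interval.

150 s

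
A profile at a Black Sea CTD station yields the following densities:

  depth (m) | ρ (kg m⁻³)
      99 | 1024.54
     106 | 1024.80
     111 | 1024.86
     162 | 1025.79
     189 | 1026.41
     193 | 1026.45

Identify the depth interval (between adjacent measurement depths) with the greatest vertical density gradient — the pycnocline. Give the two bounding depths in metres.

Compute the density gradient over each adjacent pair:
  99–106 m: Δρ/Δz = 0.26/7 = 0.037 kg m⁻⁴
  106–111 m: Δρ/Δz = 0.06/5 = 0.012 kg m⁻⁴
  111–162 m: Δρ/Δz = 0.93/51 = 0.018 kg m⁻⁴
  162–189 m: Δρ/Δz = 0.62/27 = 0.023 kg m⁻⁴
  189–193 m: Δρ/Δz = 0.04/4 = 0.010 kg m⁻⁴
The largest gradient is in the 99–106 m interval — the pycnocline.

99–106 m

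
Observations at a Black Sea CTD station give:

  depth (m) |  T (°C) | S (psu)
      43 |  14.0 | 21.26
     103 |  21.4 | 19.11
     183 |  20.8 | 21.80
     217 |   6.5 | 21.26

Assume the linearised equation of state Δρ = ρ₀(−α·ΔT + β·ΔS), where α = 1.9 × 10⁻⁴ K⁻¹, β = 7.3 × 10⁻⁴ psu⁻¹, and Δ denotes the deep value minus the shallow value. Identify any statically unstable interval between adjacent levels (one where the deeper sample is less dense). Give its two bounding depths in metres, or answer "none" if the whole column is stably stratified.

43–103 m

Evaluate Δρ/ρ₀ = −αΔT + βΔS across each adjacent pair:
  43–103 m: −αΔT+βΔS = −(1.9 × 10⁻⁴)(+7.4)+(7.3 × 10⁻⁴)(-2.15) = -3.0 × 10⁻³ → UNSTABLE
  103–183 m: −αΔT+βΔS = −(1.9 × 10⁻⁴)(-0.6)+(7.3 × 10⁻⁴)(+2.69) = 2.1 × 10⁻³ → stable
  183–217 m: −αΔT+βΔS = −(1.9 × 10⁻⁴)(-14.3)+(7.3 × 10⁻⁴)(-0.54) = 2.3 × 10⁻³ → stable
The 43–103 m interval has Δρ < 0: lighter water underlies denser water.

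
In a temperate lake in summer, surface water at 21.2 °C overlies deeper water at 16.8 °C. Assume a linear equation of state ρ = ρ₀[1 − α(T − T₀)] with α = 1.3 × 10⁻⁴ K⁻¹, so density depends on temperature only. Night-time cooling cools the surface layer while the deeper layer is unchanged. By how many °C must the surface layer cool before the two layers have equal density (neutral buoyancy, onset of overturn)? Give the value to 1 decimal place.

With temperature the only control, equal density requires T_surf′ = T_deep.
T_surf′ = 16.8 °C.
Cooling required: 21.2 − 16.8 = 4.4 °C.

4.4 °C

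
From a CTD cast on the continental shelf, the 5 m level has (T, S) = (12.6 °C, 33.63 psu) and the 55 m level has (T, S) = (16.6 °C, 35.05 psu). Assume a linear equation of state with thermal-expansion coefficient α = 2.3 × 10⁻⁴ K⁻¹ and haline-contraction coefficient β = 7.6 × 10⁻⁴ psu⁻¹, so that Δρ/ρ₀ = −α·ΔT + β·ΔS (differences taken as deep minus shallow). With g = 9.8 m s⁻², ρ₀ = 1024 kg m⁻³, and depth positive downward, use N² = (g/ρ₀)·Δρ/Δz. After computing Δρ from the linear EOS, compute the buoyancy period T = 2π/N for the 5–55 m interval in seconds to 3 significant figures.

ΔT = +4.0 K, ΔS = +1.42 psu (deep − shallow).
Δρ/ρ₀ = −αΔT + βΔS = -9.20 × 10⁻⁴ + 1.0792 × 10⁻³ = 1.592 × 10⁻⁴, so Δρ ≈ 0.1630 kg m⁻³.
N² = (g/ρ₀)·Δρ/Δz = g·(Δρ/ρ₀)/Δz = 9.8 × 1.592 × 10⁻⁴ / 50 = 3.1203 × 10⁻⁵ s⁻².
N = √(3.1203 × 10⁻⁵) = 5.5860 × 10⁻³ rad s⁻¹ → T = 2π/N = 1.1248 × 10³ s ≈ 1.12 × 10³ s.

1.12 × 10³ s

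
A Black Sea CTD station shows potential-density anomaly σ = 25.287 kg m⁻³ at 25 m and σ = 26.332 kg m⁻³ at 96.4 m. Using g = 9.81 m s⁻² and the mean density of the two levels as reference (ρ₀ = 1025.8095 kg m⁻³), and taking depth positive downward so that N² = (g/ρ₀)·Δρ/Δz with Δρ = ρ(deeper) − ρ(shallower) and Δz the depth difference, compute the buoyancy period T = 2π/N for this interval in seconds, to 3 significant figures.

531 s

Δρ = 1026.332 − 1025.287 = 1.045 kg m⁻³ over Δz = 96.4 − 25 = 71.4 m.
N² = (9.81/1025.8095) × (1.045/71.4) = 1.3997 × 10⁻⁴ s⁻².
N = √(1.3997 × 10⁻⁴) = 0.011831 rad s⁻¹, so T = 2π/N = 531.08 s ≈ 531 s.
A positive N² confirms static stability across the interval.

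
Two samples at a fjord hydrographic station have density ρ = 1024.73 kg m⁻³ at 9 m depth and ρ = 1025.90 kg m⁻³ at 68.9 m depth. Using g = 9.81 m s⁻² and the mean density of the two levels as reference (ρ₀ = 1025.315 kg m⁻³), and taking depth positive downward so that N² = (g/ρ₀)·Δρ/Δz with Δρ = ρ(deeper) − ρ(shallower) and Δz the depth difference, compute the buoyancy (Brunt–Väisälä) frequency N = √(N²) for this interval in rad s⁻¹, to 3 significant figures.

0.0137 rad s⁻¹

Δρ = 1025.90 − 1024.73 = 1.17 kg m⁻³ over Δz = 68.9 − 9 = 59.9 m.
N² = (9.81/1025.315) × (1.17/59.9) = 1.8688 × 10⁻⁴ s⁻².
N = √(1.8688 × 10⁻⁴) = 0.013670 rad s⁻¹ ≈ 0.0137 rad s⁻¹.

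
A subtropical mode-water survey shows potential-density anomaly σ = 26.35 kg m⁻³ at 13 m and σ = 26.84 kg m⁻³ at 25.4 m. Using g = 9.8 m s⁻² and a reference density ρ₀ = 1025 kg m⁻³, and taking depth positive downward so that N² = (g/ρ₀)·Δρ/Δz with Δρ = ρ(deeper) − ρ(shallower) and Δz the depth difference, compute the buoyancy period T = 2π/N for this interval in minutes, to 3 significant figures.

5.39 min

Δρ = 1026.84 − 1026.35 = 0.49 kg m⁻³ over Δz = 25.4 − 13 = 12.4 m.
N² = (9.8/1025) × (0.49/12.4) = 3.7781 × 10⁻⁴ s⁻².
N = √(3.7781 × 10⁻⁴) = 0.019437 rad s⁻¹, so T = 2π/N = 323.26 s = 5.3877 min ≈ 5.39 min.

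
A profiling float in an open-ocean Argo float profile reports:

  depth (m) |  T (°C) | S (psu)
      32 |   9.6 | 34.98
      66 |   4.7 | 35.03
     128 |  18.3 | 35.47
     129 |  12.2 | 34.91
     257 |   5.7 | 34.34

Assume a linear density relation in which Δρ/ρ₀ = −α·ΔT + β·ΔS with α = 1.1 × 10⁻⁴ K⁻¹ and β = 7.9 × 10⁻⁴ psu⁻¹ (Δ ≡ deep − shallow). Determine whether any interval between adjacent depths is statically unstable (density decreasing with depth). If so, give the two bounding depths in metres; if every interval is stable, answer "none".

66–128 m

Evaluate Δρ/ρ₀ = −αΔT + βΔS across each adjacent pair:
  32–66 m: −αΔT+βΔS = −(1.1 × 10⁻⁴)(-4.9)+(7.9 × 10⁻⁴)(+0.05) = 5.8 × 10⁻⁴ → stable
  66–128 m: −αΔT+βΔS = −(1.1 × 10⁻⁴)(+13.6)+(7.9 × 10⁻⁴)(+0.44) = -1.1 × 10⁻³ → UNSTABLE
  128–129 m: −αΔT+βΔS = −(1.1 × 10⁻⁴)(-6.1)+(7.9 × 10⁻⁴)(-0.56) = 2.3 × 10⁻⁴ → stable
  129–257 m: −αΔT+βΔS = −(1.1 × 10⁻⁴)(-6.5)+(7.9 × 10⁻⁴)(-0.57) = 2.6 × 10⁻⁴ → stable
The 66–128 m interval has Δρ < 0: lighter water underlies denser water.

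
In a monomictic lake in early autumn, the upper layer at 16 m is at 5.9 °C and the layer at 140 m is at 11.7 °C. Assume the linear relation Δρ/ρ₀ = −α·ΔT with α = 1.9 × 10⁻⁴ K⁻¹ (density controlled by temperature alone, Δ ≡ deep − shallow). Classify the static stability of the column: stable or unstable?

unstable

ΔT = 11.7 − 5.9 = +5.8 K, so Δρ/ρ₀ = −αΔT = -1.102 × 10⁻³.
Δρ/ρ₀ < 0, so Δρ < 0: deeper water is lighter → statically unstable; the column would overturn.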